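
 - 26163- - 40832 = 14669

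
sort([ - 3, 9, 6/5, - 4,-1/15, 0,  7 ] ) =[ - 4,- 3, - 1/15, 0 , 6/5, 7 , 9]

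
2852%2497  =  355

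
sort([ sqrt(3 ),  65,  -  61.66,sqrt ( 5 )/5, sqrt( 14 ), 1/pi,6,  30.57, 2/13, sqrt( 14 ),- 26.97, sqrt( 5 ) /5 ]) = [ - 61.66,-26.97, 2/13,1/pi, sqrt(5)/5, sqrt(5) /5, sqrt( 3 ), sqrt(14), sqrt( 14),6,30.57,65]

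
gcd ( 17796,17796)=17796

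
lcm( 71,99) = 7029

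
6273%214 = 67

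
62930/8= 31465/4 =7866.25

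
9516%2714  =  1374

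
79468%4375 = 718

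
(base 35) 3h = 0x7A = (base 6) 322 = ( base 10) 122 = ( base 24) 52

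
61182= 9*6798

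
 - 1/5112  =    -  1/5112  =  - 0.00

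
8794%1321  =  868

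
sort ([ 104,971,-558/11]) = [ - 558/11,104,971 ]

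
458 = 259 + 199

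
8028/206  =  4014/103 = 38.97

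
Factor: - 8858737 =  - 277^1 * 31981^1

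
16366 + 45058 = 61424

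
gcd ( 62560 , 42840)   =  680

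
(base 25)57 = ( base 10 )132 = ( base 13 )A2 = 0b10000100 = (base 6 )340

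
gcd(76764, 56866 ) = 2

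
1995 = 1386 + 609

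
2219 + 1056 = 3275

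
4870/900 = 487/90 = 5.41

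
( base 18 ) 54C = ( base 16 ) 6a8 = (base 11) 130a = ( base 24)2n0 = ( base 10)1704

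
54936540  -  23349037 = 31587503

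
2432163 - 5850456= -3418293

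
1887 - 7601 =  -5714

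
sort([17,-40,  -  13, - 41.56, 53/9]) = [ - 41.56,-40, - 13,53/9, 17]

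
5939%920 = 419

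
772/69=11+13/69 = 11.19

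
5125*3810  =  19526250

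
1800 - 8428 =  - 6628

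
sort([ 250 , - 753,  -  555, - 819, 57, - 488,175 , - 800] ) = [-819, - 800, -753,-555 ,-488, 57  ,  175, 250 ] 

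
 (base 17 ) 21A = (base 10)605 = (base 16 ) 25d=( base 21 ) 17H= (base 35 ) ha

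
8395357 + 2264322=10659679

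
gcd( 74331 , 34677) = 9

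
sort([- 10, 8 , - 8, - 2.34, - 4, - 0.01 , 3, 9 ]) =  [ - 10, - 8, - 4, - 2.34, - 0.01, 3,8, 9]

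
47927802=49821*962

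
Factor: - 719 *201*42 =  - 2^1*3^2*7^1*67^1* 719^1=-  6069798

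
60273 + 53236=113509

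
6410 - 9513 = - 3103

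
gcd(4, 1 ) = 1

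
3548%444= 440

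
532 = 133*4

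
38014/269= 141 + 85/269 =141.32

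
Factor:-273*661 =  - 3^1*7^1*13^1 * 661^1 = - 180453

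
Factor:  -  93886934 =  - 2^1*277^1 * 169471^1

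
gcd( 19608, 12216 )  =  24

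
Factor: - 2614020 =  - 2^2*3^1*5^1*19^1*2293^1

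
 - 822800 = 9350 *( - 88 )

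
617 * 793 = 489281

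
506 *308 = 155848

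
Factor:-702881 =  - 702881^1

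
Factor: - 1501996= -2^2 * 113^1*3323^1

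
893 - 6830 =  - 5937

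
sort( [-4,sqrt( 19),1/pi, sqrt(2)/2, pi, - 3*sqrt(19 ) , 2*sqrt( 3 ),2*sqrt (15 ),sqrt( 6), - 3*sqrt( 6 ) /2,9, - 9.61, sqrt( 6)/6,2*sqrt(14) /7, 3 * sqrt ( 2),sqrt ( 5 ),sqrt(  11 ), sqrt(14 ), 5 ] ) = [ - 3* sqrt(19), - 9.61,-4, - 3*sqrt( 6)/2,1/pi, sqrt( 6)/6,sqrt ( 2 )/2,2 * sqrt (14 )/7 , sqrt(5),  sqrt(6),pi, sqrt(11 ), 2 * sqrt ( 3 ), sqrt( 14 ),3*sqrt ( 2 ), sqrt (19 ),5,2*sqrt( 15), 9 ]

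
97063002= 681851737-584788735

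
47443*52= 2467036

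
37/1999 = 37/1999 = 0.02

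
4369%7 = 1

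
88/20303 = 88/20303 = 0.00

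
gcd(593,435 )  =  1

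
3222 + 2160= 5382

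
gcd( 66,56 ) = 2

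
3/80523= 1/26841= 0.00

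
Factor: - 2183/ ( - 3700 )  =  59/100 = 2^( - 2)*5^( - 2)*59^1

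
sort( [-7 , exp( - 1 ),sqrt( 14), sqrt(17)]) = [ - 7, exp(-1), sqrt( 14)  ,  sqrt( 17 )]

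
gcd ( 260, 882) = 2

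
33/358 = 33/358 = 0.09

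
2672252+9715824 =12388076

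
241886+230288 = 472174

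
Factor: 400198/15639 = 2^1*3^( - 1 )*13^ ( - 1)*499^1 = 998/39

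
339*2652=899028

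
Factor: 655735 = 5^1*313^1*419^1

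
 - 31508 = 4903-36411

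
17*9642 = 163914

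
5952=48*124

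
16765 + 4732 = 21497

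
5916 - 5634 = 282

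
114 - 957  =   - 843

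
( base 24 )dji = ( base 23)F14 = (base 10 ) 7962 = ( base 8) 17432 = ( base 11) 5A89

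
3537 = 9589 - 6052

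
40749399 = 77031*529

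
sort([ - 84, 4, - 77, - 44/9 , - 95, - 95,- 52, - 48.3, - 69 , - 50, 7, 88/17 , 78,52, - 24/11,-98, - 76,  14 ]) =[ - 98,-95, - 95,-84,- 77,-76, - 69, - 52, - 50, - 48.3, - 44/9,  -  24/11,4, 88/17, 7,  14,52,78]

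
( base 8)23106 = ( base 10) 9798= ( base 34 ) 8G6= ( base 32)9i6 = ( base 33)8wu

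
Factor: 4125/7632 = 1375/2544 = 2^(- 4) *3^( - 1) * 5^3 * 11^1 * 53^(  -  1 )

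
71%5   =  1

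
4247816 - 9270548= - 5022732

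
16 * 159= 2544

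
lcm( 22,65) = 1430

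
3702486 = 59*62754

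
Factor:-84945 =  - 3^1*5^1*7^1*809^1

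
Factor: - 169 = - 13^2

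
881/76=881/76 = 11.59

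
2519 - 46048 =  - 43529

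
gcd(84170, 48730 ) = 4430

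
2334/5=2334/5 = 466.80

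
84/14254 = 42/7127  =  0.01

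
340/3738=170/1869 = 0.09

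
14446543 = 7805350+6641193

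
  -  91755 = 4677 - 96432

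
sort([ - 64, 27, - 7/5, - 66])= [ - 66, - 64,- 7/5, 27]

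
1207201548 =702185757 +505015791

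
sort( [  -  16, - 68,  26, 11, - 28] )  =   [ - 68,  -  28 , - 16, 11 , 26] 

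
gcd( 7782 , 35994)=6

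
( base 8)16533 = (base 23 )e4h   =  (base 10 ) 7515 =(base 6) 54443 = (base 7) 30624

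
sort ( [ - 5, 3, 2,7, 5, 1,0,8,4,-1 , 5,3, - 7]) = [ - 7, - 5,-1, 0 , 1, 2,3,  3,4,5,5,  7 , 8] 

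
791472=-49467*( - 16) 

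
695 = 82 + 613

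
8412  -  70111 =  -61699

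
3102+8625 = 11727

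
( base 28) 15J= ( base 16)3af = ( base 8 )1657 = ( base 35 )qx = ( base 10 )943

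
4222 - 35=4187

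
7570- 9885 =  - 2315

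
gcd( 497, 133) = 7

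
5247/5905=5247/5905 = 0.89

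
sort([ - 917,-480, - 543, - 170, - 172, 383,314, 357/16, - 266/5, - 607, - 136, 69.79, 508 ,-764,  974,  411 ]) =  [- 917, -764,-607, -543,-480,-172, - 170, - 136,-266/5, 357/16, 69.79, 314, 383, 411,508, 974]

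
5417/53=102 + 11/53 = 102.21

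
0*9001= 0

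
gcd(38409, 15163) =59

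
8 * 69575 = 556600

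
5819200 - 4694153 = 1125047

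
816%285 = 246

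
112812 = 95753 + 17059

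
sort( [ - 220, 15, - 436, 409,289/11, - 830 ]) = [ - 830,  -  436,  -  220,15,  289/11, 409 ]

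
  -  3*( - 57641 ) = 172923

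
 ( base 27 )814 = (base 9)8034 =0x16E7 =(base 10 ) 5863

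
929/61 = 15 + 14/61 = 15.23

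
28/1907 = 28/1907 = 0.01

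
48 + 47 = 95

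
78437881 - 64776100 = 13661781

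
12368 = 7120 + 5248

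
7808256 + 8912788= 16721044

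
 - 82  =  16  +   - 98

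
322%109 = 104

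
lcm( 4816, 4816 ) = 4816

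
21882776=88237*248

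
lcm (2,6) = 6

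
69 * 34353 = 2370357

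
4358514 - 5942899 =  - 1584385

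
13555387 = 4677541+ 8877846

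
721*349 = 251629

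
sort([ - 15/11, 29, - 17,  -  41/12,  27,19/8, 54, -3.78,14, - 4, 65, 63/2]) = [ - 17, - 4,  -  3.78, - 41/12, - 15/11, 19/8, 14, 27,29,63/2, 54, 65 ] 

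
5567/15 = 371 + 2/15 = 371.13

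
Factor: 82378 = 2^1*41189^1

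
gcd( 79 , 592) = 1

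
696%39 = 33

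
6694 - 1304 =5390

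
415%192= 31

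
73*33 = 2409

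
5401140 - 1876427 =3524713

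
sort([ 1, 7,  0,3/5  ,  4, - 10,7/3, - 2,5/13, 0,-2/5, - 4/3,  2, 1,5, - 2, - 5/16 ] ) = [ - 10, -2, - 2, - 4/3,- 2/5,-5/16, 0,  0 , 5/13,3/5,1, 1, 2, 7/3, 4,5, 7 ]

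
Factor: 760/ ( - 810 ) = - 2^2*3^(-4 )*19^1= - 76/81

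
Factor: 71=71^1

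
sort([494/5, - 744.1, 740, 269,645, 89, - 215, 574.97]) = [ - 744.1, - 215, 89,494/5, 269, 574.97, 645, 740]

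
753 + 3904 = 4657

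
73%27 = 19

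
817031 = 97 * 8423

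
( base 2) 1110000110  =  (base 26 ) 18I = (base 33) rb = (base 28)146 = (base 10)902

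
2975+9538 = 12513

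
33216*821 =27270336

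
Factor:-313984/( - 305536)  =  7^( - 1 )*31^( - 1)*223^1 = 223/217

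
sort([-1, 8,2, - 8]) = [  -  8,-1 , 2,8] 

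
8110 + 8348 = 16458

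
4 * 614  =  2456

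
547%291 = 256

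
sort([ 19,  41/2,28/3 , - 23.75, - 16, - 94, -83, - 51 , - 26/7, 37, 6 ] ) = [ - 94, - 83,-51,-23.75, - 16, - 26/7,6,28/3, 19, 41/2, 37]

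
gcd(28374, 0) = 28374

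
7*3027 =21189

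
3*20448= 61344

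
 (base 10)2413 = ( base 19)6D0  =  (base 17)85g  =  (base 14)C45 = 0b100101101101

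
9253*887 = 8207411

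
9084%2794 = 702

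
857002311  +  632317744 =1489320055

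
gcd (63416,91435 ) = 1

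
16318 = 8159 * 2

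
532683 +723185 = 1255868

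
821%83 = 74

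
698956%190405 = 127741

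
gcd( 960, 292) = 4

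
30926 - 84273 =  - 53347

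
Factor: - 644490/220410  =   - 3^1*7^1 * 11^1*79^( - 1 ) = - 231/79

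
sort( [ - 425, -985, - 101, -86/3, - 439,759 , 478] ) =[ - 985 , - 439, - 425, - 101, - 86/3, 478,759] 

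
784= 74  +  710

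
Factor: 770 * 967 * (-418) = - 311238620= - 2^2*5^1*7^1*11^2*19^1*967^1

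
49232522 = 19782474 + 29450048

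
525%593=525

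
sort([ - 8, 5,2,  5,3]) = [ - 8,2, 3,5,5]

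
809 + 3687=4496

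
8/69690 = 4/34845 = 0.00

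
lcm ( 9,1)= 9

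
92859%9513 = 7242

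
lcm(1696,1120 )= 59360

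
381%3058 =381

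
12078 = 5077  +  7001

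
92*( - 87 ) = -8004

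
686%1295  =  686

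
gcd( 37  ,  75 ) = 1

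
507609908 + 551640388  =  1059250296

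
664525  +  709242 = 1373767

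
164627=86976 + 77651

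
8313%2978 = 2357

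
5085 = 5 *1017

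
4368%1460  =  1448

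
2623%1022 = 579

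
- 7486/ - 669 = 11 + 127/669=   11.19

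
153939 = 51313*3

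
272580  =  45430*6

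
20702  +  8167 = 28869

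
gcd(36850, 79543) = 1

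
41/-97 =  - 1 + 56/97 = -0.42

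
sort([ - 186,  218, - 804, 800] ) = [ - 804,-186,218, 800]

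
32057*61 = 1955477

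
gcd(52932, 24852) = 12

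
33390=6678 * 5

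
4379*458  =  2005582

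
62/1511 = 62/1511 = 0.04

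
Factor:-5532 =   -  2^2*3^1*461^1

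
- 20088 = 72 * ( - 279) 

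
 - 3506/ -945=3+671/945 = 3.71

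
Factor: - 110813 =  -110813^1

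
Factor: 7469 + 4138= 11607= 3^1*53^1*73^1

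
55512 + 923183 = 978695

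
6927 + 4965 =11892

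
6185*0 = 0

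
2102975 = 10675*197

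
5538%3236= 2302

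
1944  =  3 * 648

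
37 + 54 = 91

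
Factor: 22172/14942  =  46/31 = 2^1*23^1*31^(-1 )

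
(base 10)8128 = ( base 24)e2g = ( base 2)1111111000000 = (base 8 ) 17700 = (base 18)171a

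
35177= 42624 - 7447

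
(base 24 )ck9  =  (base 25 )bl1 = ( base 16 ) 1CE9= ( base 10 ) 7401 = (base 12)4349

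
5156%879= 761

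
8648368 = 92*94004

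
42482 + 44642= 87124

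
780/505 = 156/101 = 1.54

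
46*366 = 16836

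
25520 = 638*40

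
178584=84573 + 94011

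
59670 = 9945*6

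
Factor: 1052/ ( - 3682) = - 2/7 = - 2^1*7^( - 1 )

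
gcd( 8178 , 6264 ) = 174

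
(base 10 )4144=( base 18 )ce4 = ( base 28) 580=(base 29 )4qq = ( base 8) 10060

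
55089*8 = 440712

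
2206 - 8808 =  -6602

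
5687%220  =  187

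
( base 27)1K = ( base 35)1C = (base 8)57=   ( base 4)233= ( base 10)47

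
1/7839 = 1/7839 = 0.00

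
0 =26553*0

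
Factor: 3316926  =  2^1 *3^1*552821^1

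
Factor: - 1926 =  - 2^1*3^2*107^1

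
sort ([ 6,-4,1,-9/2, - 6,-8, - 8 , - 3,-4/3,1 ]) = [  -  8, - 8,  -  6, - 9/2,-4,-3, - 4/3, 1,1, 6]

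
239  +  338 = 577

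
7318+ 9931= 17249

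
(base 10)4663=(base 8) 11067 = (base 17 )g25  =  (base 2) 1001000110111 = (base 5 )122123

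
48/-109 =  - 1+61/109 = -0.44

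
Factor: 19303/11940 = 2^ (-2)*3^(- 1)*5^ ( - 1 )*97^1= 97/60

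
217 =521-304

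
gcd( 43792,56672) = 2576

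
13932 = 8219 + 5713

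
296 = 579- 283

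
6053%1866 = 455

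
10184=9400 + 784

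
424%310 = 114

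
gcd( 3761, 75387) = 1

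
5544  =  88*63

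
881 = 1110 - 229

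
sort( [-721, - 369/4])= [-721, - 369/4 ]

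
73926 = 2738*27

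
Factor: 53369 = 83^1*643^1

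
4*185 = 740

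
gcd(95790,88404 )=6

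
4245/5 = 849 = 849.00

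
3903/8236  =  3903/8236 = 0.47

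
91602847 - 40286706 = 51316141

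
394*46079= 18155126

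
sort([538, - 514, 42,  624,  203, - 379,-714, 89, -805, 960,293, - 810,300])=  [ - 810,  -  805,  -  714, - 514, - 379, 42, 89,203,  293,300,538,624, 960 ]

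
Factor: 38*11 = 418 = 2^1*11^1*19^1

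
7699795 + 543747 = 8243542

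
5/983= 5/983=0.01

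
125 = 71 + 54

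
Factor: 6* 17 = 102 = 2^1*3^1*17^1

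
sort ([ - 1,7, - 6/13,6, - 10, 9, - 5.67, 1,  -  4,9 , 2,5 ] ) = [-10, - 5.67, - 4 , - 1, - 6/13, 1,2, 5,  6, 7,9, 9 ]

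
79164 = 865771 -786607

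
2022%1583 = 439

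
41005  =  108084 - 67079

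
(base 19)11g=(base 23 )H5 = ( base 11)330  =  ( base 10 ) 396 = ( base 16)18c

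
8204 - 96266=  - 88062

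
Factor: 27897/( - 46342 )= - 1641/2726=-  2^( - 1 )*3^1* 29^(-1)*47^( - 1 ) * 547^1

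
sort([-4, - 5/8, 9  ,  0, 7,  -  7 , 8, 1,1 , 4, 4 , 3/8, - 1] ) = [  -  7, - 4,-1, - 5/8,  0, 3/8,  1, 1,  4,4,7, 8,  9]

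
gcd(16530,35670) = 870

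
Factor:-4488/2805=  - 2^3 * 5^(-1) = - 8/5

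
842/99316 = 421/49658 =0.01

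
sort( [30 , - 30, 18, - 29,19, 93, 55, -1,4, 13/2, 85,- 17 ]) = [- 30, - 29, - 17,-1, 4,13/2, 18,19,30, 55,85, 93]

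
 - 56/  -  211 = 56/211 = 0.27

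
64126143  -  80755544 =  - 16629401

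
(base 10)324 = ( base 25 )CO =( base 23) E2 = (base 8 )504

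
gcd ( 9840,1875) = 15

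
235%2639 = 235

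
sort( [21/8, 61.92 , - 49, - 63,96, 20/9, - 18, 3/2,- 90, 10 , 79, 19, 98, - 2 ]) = [  -  90, - 63,- 49, - 18 , - 2, 3/2 , 20/9,21/8,10, 19,61.92, 79, 96,98] 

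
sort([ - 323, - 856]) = [ - 856, - 323]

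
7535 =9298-1763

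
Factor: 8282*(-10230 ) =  - 2^2 * 3^1*5^1*11^1*31^1 *41^1*101^1 = -  84724860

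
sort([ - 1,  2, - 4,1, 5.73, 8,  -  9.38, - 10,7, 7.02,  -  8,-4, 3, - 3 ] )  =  [ -10,-9.38,- 8, - 4, - 4,-3,  -  1, 1,  2,3,  5.73,7, 7.02,8 ] 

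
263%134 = 129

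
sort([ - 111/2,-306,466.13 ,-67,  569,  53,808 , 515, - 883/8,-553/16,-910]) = [-910,-306,  -  883/8 , -67,-111/2,-553/16,53, 466.13,  515,569 , 808]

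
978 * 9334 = 9128652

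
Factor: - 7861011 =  - 3^1*31^1*181^1 * 467^1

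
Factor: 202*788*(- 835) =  - 2^3*5^1*101^1*167^1*197^1  =  -132911960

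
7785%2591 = 12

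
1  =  1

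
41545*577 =23971465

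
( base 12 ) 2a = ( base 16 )22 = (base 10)34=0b100010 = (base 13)28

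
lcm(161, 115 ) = 805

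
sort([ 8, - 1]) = [ - 1,8]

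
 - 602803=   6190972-6793775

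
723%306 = 111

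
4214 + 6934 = 11148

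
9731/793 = 12 + 215/793 = 12.27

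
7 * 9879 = 69153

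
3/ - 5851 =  - 1 + 5848/5851=-0.00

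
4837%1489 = 370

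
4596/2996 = 1 +400/749 = 1.53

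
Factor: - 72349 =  - 71^1*1019^1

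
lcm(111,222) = 222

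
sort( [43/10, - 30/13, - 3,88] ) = [ - 3,- 30/13,43/10,88]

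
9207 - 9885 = - 678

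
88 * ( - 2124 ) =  - 186912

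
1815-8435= - 6620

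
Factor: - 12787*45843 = -3^1*7^1 * 19^1*37^1*59^1 * 673^1 = - 586194441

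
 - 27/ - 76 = 27/76  =  0.36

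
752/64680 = 94/8085 = 0.01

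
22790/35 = 4558/7=651.14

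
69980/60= 1166 + 1/3 = 1166.33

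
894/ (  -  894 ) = - 1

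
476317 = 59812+416505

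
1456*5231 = 7616336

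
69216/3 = 23072  =  23072.00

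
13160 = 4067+9093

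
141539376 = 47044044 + 94495332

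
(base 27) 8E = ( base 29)7r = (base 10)230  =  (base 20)ba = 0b11100110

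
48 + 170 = 218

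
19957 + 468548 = 488505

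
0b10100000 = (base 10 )160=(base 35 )4K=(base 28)5k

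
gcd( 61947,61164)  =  9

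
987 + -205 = 782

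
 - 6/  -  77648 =3/38824 = 0.00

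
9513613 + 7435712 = 16949325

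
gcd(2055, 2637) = 3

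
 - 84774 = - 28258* 3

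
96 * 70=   6720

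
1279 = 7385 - 6106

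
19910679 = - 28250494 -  - 48161173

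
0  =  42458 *0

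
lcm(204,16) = 816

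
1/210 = 1/210  =  0.00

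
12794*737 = 9429178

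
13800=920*15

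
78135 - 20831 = 57304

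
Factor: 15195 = 3^1*5^1*1013^1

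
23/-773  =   - 1 + 750/773 = - 0.03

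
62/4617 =62/4617 = 0.01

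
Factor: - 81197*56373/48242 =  - 2^( - 1)  *  3^1* 19^1*23^1*43^1*24121^( - 1)*81197^1 = - 4577318481/48242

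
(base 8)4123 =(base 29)2FE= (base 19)5H3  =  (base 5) 32011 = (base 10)2131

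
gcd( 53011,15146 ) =7573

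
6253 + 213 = 6466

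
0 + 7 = 7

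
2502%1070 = 362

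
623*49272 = 30696456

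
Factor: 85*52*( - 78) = -2^3 *3^1*5^1 *13^2*17^1 = - 344760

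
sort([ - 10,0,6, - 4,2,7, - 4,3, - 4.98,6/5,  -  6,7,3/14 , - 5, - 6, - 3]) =[-10, - 6, - 6, - 5,-4.98, - 4, - 4, - 3,0,3/14,6/5, 2, 3, 6,7 , 7]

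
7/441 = 1/63 = 0.02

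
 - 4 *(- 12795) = 51180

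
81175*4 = 324700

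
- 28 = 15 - 43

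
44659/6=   44659/6 = 7443.17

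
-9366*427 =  - 3999282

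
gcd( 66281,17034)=1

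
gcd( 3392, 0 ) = 3392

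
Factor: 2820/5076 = 3^(-2)*5^1=5/9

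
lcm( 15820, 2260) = 15820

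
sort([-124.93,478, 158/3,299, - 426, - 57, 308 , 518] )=[ - 426 , - 124.93, - 57, 158/3,299 , 308,478 , 518]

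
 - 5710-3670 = - 9380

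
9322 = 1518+7804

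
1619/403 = 4 + 7/403 = 4.02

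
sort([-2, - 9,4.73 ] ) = [ - 9,-2, 4.73 ] 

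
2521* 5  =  12605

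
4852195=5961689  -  1109494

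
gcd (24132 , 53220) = 12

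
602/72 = 301/36 = 8.36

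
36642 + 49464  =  86106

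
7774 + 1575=9349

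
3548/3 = 1182+2/3=1182.67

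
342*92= 31464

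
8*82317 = 658536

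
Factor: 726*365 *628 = 2^3 * 3^1 * 5^1*11^2 * 73^1*157^1 = 166413720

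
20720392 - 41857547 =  - 21137155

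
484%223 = 38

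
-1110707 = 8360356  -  9471063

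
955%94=15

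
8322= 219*38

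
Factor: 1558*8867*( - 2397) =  - 2^1 * 3^1*17^1 * 19^1 * 41^1*47^1*8867^1=   - 33114042042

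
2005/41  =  2005/41 = 48.90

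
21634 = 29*746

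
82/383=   82/383 = 0.21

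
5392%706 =450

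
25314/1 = 25314 = 25314.00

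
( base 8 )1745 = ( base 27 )19P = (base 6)4341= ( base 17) 37b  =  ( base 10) 997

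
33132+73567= 106699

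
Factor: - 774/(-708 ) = 129/118 = 2^ ( -1 )*3^1*43^1*59^( - 1 ) 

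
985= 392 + 593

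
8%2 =0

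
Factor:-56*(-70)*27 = 105840 = 2^4*3^3*5^1* 7^2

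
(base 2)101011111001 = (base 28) 3g9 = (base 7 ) 11122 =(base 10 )2809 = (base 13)1381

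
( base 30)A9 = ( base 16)135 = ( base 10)309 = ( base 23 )da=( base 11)261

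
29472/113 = 29472/113 = 260.81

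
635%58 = 55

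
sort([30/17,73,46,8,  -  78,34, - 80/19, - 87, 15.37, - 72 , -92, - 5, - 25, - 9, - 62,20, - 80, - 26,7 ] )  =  [ - 92, - 87, - 80, - 78, -72, - 62,-26, - 25, - 9,-5, - 80/19 , 30/17,7,8,15.37, 20,34,46,73 ] 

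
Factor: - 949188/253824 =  - 79099/21152 = - 2^( - 5)*83^1*661^( - 1 )*953^1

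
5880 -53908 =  - 48028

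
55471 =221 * 251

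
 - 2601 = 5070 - 7671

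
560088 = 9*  62232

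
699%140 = 139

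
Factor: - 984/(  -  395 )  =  2^3*3^1*5^( - 1)  *41^1 * 79^( - 1 ) 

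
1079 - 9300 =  - 8221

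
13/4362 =13/4362 = 0.00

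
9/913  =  9/913 = 0.01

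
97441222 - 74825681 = 22615541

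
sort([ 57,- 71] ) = [ - 71 , 57]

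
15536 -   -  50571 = 66107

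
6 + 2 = 8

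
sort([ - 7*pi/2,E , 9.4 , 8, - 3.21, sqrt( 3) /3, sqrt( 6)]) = [ - 7*pi/2, - 3.21,sqrt(3)/3,sqrt( 6), E , 8, 9.4] 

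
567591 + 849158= 1416749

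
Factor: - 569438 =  - 2^1  *101^1*2819^1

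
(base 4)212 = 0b100110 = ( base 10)38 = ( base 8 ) 46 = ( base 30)18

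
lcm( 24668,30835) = 123340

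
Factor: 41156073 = 3^3* 7^1*71^1*3067^1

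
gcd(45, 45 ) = 45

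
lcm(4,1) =4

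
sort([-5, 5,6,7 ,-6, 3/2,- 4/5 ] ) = [ -6, - 5,-4/5,3/2,5,6,7 ] 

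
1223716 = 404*3029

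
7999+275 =8274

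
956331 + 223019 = 1179350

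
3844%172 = 60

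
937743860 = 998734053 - 60990193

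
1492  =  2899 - 1407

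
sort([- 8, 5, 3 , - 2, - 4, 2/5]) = [ - 8, - 4,-2, 2/5, 3, 5]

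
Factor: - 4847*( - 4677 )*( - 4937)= - 3^1*37^1*131^1*1559^1*4937^1 = - 111918921603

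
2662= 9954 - 7292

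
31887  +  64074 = 95961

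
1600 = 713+887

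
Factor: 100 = 2^2*5^2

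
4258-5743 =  - 1485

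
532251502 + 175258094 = 707509596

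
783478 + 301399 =1084877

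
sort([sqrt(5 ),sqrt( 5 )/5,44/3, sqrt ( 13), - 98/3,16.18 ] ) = [-98/3,sqrt(5)/5, sqrt ( 5 ), sqrt( 13 ), 44/3, 16.18] 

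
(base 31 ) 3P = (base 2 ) 1110110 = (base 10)118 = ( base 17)6g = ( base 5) 433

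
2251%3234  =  2251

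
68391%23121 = 22149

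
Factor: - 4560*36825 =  - 167922000 = - 2^4*3^2*5^3* 19^1*491^1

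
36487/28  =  1303 + 3/28  =  1303.11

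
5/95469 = 5/95469 = 0.00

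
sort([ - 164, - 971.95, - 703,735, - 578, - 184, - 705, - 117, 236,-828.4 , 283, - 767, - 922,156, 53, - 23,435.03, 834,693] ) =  [ - 971.95, - 922, - 828.4, - 767, - 705, - 703,-578, - 184, - 164, - 117, - 23,53, 156,  236, 283, 435.03,693, 735, 834] 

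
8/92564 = 2/23141 = 0.00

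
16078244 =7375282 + 8702962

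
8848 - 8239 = 609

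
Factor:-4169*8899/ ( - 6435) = 3372721/585 = 3^( - 2)*5^( -1)*11^1*13^( - 1 ) * 379^1*809^1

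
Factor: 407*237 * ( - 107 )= - 3^1*11^1*37^1*79^1*107^1 = - 10321113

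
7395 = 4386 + 3009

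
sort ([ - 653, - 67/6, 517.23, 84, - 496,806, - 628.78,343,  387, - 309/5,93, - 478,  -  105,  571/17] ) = [-653, - 628.78, - 496, - 478, -105,- 309/5, -67/6,571/17,  84, 93,343,387,517.23,806] 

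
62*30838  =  1911956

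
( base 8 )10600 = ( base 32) 4c0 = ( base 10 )4480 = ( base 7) 16030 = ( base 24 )7IG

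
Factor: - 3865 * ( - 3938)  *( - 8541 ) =  -  2^1*3^2*5^1*11^1*13^1*73^1 * 179^1*773^1=- 129997180170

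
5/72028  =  5/72028=0.00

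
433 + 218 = 651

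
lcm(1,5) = 5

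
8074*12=96888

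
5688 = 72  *79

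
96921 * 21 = 2035341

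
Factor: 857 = 857^1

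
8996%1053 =572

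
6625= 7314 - 689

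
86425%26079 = 8188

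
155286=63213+92073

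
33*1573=51909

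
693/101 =6 + 87/101 = 6.86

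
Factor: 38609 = 38609^1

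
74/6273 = 74/6273 = 0.01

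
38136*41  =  1563576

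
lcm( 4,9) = 36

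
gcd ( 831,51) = 3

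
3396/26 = 1698/13 = 130.62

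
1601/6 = 266+5/6 = 266.83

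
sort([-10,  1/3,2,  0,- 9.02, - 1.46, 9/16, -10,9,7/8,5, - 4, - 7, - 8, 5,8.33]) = [ - 10, - 10, - 9.02, - 8, - 7, - 4, - 1.46, 0,1/3 , 9/16,7/8, 2 , 5, 5, 8.33, 9 ] 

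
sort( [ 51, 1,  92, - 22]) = [ - 22, 1,  51, 92] 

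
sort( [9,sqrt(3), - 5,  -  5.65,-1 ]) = [ - 5.65, - 5, - 1, sqrt( 3), 9] 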